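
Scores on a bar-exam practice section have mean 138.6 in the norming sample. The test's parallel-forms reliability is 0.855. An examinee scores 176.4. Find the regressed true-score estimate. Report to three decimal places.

170.919

T̂ = ρX + (1 − ρ)μ
  = 0.855 × 176.4 + 0.145 × 138.6
  = 150.8220 + 20.0970
  = 170.9190
  ≈ 170.919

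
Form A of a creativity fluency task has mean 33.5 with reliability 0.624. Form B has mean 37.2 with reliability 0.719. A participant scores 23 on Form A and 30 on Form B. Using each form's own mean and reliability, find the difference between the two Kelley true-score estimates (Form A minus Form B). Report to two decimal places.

T̂_A = 0.624(23) + 0.376(33.5) = 26.9480
T̂_B = 0.719(30) + 0.281(37.2) = 32.0232
T̂_A − T̂_B = -5.0752

-5.08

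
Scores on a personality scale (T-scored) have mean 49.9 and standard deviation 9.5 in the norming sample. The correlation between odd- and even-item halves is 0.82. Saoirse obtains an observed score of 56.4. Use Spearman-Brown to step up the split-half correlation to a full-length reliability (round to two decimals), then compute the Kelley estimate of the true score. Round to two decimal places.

Spearman-Brown: ρ = 2r/(1 + r) = 2(0.82)/(1 + 0.82) = 1.640/1.82 = 0.9011 → 0.90
T̂ = ρX + (1 − ρ)μ
  = 0.90 × 56.4 + 0.10 × 49.9
  = 50.760 + 4.990
  = 55.750
  ≈ 55.75

55.75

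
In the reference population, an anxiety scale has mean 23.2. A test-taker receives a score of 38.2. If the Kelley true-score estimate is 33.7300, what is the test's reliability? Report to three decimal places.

0.702

T̂ = ρX + (1 − ρ)μ  ⇒  T̂ − μ = ρ(X − μ)
ρ = (T̂ − μ)/(X − μ) = (33.7300 − 23.2) / (38.2 − 23.2) = 10.5300 / 15.0 = 0.70200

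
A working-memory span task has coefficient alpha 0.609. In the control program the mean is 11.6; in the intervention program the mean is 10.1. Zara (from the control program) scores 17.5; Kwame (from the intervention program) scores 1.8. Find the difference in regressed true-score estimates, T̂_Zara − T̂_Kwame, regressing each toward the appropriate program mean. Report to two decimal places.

T̂_Zara = 0.609(17.5) + 0.391(11.6) = 15.1931
T̂_Kwame = 0.609(1.8) + 0.391(10.1) = 5.0453
Difference = 15.1931 − 5.0453 = 10.1478

10.15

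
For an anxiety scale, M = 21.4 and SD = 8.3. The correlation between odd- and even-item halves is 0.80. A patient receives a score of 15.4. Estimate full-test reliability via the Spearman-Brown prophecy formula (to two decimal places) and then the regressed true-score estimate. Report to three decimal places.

16.060

Spearman-Brown: ρ = 2r/(1 + r) = 2(0.80)/(1 + 0.80) = 1.600/1.80 = 0.8889 → 0.89
Kelley's formula gives T̂ = 0.89·15.4 + 0.11·21.4 = 13.706 + 2.354 = 16.0600.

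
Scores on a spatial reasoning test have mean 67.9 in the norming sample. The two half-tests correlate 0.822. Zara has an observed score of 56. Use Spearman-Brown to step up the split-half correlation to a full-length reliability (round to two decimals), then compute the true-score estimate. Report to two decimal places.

57.19

Spearman-Brown: ρ = 2r/(1 + r) = 2(0.822)/(1 + 0.822) = 1.6440/1.822 = 0.9023 → 0.90
T̂ = 0.90(56) + 0.10(67.9) = 50.40 + 6.790 = 57.190 → 57.19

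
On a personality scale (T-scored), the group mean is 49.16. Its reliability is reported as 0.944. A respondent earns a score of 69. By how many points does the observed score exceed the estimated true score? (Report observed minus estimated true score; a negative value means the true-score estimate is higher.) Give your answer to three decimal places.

1.111

Regress the observed score toward the mean by the unreliability: T̂ = 0.944·69 + 0.056·49.16 = 65.136 + 2.75296 = 67.88896.
X − T̂ = 69 − 67.8890 = 1.1110 → 1.111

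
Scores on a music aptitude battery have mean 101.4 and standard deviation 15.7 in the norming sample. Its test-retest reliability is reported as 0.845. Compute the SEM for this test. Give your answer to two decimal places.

SEM = SD · √(1 − ρ) = 15.7 × √0.155 = 15.7 × 0.3937 = 6.181

6.18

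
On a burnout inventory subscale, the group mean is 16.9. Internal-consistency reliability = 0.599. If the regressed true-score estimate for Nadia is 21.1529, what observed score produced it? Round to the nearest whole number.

24

T̂ = ρX + (1 − ρ)μ  ⇒  X = (T̂ − (1 − ρ)μ) / ρ
X = (21.1529 − 0.401 × 16.9) / 0.599 = (21.1529 − 6.7769) / 0.599 = 14.3760 / 0.599 = 24.00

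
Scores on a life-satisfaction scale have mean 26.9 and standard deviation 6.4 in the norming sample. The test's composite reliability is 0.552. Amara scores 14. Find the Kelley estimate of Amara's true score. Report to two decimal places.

T̂ = 0.552(14) + 0.448(26.9) = 7.728 + 12.0512 = 19.779 → 19.78

19.78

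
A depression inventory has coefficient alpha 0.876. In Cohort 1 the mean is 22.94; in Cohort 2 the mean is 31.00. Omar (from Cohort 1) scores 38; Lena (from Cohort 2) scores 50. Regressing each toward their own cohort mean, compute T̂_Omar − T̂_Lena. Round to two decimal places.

-11.51

T̂_Omar = 0.876(38) + 0.124(22.94) = 36.1326
T̂_Lena = 0.876(50) + 0.124(31.00) = 47.6440
Difference = 36.1326 − 47.6440 = -11.5114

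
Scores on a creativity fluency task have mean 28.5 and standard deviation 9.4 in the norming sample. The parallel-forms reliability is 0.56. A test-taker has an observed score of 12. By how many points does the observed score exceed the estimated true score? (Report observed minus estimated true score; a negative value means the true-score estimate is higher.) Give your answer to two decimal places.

-7.26

Weight the observed score by reliability and the mean by (1 − reliability): T̂ = 0.56·12 + 0.44·28.5 = 6.72 + 12.540 = 19.2600.
X − T̂ = 12 − 19.260 = -7.260 → -7.26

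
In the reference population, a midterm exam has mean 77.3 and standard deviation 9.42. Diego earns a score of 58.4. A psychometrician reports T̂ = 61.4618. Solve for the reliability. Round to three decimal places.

0.838

T̂ = ρX + (1 − ρ)μ  ⇒  T̂ − μ = ρ(X − μ)
ρ = (T̂ − μ)/(X − μ) = (61.4618 − 77.3) / (58.4 − 77.3) = -15.8382 / -18.9 = 0.83800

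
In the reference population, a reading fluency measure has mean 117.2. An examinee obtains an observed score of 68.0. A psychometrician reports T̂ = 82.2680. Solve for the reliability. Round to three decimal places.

0.710

T̂ = ρX + (1 − ρ)μ  ⇒  T̂ − μ = ρ(X − μ)
ρ = (T̂ − μ)/(X − μ) = (82.2680 − 117.2) / (68.0 − 117.2) = -34.9320 / -49.2 = 0.71000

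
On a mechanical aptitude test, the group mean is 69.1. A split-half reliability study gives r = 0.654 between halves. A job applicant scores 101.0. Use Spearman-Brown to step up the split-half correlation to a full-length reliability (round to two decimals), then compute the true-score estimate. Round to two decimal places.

94.30

Spearman-Brown: ρ = 2r/(1 + r) = 2(0.654)/(1 + 0.654) = 1.3080/1.654 = 0.7908 → 0.79
Kelley's formula gives T̂ = 0.79·101.0 + 0.21·69.1 = 79.790 + 14.511 = 94.301.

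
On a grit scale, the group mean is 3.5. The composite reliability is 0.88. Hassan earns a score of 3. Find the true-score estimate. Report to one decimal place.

Kelley's formula gives T̂ = 0.88·3 + 0.12·3.5 = 2.64 + 0.420 = 3.06.

3.1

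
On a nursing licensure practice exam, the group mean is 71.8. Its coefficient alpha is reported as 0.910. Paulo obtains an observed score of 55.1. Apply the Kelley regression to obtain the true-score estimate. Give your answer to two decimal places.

Regress the observed score toward the mean by the unreliability: T̂ = 0.910·55.1 + 0.090·71.8 = 50.1410 + 6.4620 = 56.603.

56.60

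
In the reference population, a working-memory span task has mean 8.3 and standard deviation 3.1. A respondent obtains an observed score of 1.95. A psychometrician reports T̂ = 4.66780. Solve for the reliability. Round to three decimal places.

0.572

T̂ = ρX + (1 − ρ)μ  ⇒  T̂ − μ = ρ(X − μ)
ρ = (T̂ − μ)/(X − μ) = (4.66780 − 8.3) / (1.95 − 8.3) = -3.63220 / -6.35 = 0.57200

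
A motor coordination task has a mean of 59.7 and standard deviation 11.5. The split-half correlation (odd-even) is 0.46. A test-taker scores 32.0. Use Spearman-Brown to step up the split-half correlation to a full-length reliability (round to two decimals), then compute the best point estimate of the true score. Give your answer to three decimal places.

Spearman-Brown: ρ = 2r/(1 + r) = 2(0.46)/(1 + 0.46) = 0.920/1.46 = 0.6301 → 0.63
T̂ = 0.63(32.0) + 0.37(59.7) = 20.160 + 22.089 = 42.2490 → 42.249

42.249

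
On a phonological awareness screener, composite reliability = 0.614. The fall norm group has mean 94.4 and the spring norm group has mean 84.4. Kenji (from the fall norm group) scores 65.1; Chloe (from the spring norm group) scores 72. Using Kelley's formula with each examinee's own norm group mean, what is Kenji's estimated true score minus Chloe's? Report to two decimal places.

T̂_Kenji = 0.614(65.1) + 0.386(94.4) = 76.4098
T̂_Chloe = 0.614(72) + 0.386(84.4) = 76.7864
Difference = 76.4098 − 76.7864 = -0.3766

-0.38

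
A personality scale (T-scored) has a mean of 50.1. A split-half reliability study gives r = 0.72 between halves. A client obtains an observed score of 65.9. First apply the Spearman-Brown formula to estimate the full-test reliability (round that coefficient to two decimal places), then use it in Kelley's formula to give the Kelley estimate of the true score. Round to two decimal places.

63.37

Spearman-Brown: ρ = 2r/(1 + r) = 2(0.72)/(1 + 0.72) = 1.440/1.72 = 0.8372 → 0.84
T̂ = ρX + (1 − ρ)μ
  = 0.84 × 65.9 + 0.16 × 50.1
  = 55.356 + 8.016
  = 63.372
  ≈ 63.37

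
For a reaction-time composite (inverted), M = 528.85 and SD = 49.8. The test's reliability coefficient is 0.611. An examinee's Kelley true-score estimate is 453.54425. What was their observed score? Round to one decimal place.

405.6

T̂ = ρX + (1 − ρ)μ  ⇒  X = (T̂ − (1 − ρ)μ) / ρ
X = (453.54425 − 0.389 × 528.85) / 0.611 = (453.54425 − 205.72265) / 0.611 = 247.82160 / 0.611 = 405.600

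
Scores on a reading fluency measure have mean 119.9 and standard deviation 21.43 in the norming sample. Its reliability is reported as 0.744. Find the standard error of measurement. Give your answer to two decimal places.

SEM = SD · √(1 − ρ) = 21.43 × √0.256 = 21.43 × 0.5060 = 10.843

10.84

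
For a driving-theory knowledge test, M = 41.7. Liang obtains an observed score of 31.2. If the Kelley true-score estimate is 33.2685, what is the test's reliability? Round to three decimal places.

0.803

T̂ = ρX + (1 − ρ)μ  ⇒  T̂ − μ = ρ(X − μ)
ρ = (T̂ − μ)/(X − μ) = (33.2685 − 41.7) / (31.2 − 41.7) = -8.4315 / -10.5 = 0.80300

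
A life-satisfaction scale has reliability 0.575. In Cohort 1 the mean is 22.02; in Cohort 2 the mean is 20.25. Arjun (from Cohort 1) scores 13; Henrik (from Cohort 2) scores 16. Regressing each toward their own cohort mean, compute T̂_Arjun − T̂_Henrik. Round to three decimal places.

T̂_Arjun = 0.575(13) + 0.425(22.02) = 16.83350
T̂_Henrik = 0.575(16) + 0.425(20.25) = 17.80625
Difference = 16.83350 − 17.80625 = -0.97275

-0.973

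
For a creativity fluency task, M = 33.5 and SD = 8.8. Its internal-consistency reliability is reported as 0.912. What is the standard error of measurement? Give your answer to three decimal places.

2.611

SEM = SD · √(1 − ρ) = 8.8 × √0.088 = 8.8 × 0.2966 = 2.6105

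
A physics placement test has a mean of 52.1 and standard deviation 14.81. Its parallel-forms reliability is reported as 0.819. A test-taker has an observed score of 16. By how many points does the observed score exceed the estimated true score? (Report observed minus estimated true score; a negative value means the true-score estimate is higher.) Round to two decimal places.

T̂ = ρX + (1 − ρ)μ
  = 0.819 × 16 + 0.181 × 52.1
  = 13.104 + 9.4301
  = 22.5341
  ≈ 22.534
X − T̂ = 16 − 22.534 = -6.534 → -6.53

-6.53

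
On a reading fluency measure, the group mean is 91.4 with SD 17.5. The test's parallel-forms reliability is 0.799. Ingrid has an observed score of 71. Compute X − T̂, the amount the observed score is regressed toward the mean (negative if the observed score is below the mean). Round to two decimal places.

T̂ = ρX + (1 − ρ)μ
  = 0.799 × 71 + 0.201 × 91.4
  = 56.729 + 18.3714
  = 75.1004
  ≈ 75.100
X − T̂ = 71 − 75.100 = -4.100 → -4.10

-4.10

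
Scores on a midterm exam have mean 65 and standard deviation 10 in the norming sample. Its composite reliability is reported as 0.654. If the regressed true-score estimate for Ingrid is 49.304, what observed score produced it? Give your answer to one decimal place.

T̂ = ρX + (1 − ρ)μ  ⇒  X = (T̂ − (1 − ρ)μ) / ρ
X = (49.304 − 0.346 × 65) / 0.654 = (49.304 − 22.490) / 0.654 = 26.814 / 0.654 = 41.000

41.0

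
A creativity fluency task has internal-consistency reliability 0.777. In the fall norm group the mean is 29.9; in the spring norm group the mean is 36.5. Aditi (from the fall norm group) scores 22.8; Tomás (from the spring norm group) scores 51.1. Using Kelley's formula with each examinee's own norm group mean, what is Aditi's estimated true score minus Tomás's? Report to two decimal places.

-23.46

T̂_Aditi = 0.777(22.8) + 0.223(29.9) = 24.3833
T̂_Tomás = 0.777(51.1) + 0.223(36.5) = 47.8442
Difference = 24.3833 − 47.8442 = -23.4609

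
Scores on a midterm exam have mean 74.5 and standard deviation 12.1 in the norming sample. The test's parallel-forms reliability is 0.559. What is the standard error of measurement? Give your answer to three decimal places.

SEM = SD · √(1 − ρ) = 12.1 × √0.441 = 12.1 × 0.6641 = 8.0353

8.035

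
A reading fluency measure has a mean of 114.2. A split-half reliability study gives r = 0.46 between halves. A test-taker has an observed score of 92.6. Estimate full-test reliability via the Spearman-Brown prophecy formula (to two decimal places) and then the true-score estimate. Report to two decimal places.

100.59

Spearman-Brown: ρ = 2r/(1 + r) = 2(0.46)/(1 + 0.46) = 0.920/1.46 = 0.6301 → 0.63
T̂ = ρX + (1 − ρ)μ
  = 0.63 × 92.6 + 0.37 × 114.2
  = 58.338 + 42.254
  = 100.592
  ≈ 100.59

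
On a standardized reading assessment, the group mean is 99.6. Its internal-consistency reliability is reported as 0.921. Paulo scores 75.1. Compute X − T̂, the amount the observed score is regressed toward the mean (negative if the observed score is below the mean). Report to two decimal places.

-1.94

Kelley's formula gives T̂ = 0.921·75.1 + 0.079·99.6 = 69.1671 + 7.8684 = 77.0355.
X − T̂ = 75.1 − 77.035 = -1.936 → -1.94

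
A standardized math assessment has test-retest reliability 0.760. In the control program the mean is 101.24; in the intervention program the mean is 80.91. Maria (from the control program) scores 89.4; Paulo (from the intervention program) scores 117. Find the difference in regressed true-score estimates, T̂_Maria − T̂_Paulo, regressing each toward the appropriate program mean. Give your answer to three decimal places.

T̂_Maria = 0.760(89.4) + 0.240(101.24) = 92.24160
T̂_Paulo = 0.760(117) + 0.240(80.91) = 108.33840
Difference = 92.24160 − 108.33840 = -16.09680

-16.097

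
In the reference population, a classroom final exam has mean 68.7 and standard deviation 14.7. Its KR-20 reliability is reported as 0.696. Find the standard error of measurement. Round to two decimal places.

SEM = SD · √(1 − ρ) = 14.7 × √0.304 = 14.7 × 0.5514 = 8.105

8.11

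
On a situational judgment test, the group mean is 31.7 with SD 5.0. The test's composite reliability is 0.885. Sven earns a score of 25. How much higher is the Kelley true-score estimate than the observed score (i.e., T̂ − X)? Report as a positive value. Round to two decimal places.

T̂ = ρX + (1 − ρ)μ
  = 0.885 × 25 + 0.115 × 31.7
  = 22.125 + 3.6455
  = 25.7705
  ≈ 25.770
T̂ − X = 25.770 − 25 = 0.770 → 0.77

0.77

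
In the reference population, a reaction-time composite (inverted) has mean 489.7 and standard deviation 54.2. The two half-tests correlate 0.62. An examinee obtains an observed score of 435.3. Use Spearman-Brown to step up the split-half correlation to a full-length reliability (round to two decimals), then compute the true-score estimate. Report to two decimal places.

Spearman-Brown: ρ = 2r/(1 + r) = 2(0.62)/(1 + 0.62) = 1.240/1.62 = 0.7654 → 0.77
T̂ = ρX + (1 − ρ)μ
  = 0.77 × 435.3 + 0.23 × 489.7
  = 335.181 + 112.631
  = 447.812
  ≈ 447.81

447.81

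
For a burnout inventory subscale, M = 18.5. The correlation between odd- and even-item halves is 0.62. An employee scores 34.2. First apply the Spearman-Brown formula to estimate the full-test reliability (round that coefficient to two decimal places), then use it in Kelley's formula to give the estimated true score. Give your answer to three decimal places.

30.589

Spearman-Brown: ρ = 2r/(1 + r) = 2(0.62)/(1 + 0.62) = 1.240/1.62 = 0.7654 → 0.77
Weight the observed score by reliability and the mean by (1 − reliability): T̂ = 0.77·34.2 + 0.23·18.5 = 26.334 + 4.255 = 30.5890.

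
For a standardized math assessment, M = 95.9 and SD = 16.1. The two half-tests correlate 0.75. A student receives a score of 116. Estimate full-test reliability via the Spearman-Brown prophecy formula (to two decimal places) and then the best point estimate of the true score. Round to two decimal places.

113.19

Spearman-Brown: ρ = 2r/(1 + r) = 2(0.75)/(1 + 0.75) = 1.500/1.75 = 0.8571 → 0.86
Weight the observed score by reliability and the mean by (1 − reliability): T̂ = 0.86·116 + 0.14·95.9 = 99.76 + 13.426 = 113.186.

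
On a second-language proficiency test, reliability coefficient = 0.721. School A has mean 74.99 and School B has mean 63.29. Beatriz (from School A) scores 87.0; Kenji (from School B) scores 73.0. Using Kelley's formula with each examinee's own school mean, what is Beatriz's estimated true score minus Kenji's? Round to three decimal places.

13.358

T̂_Beatriz = 0.721(87.0) + 0.279(74.99) = 83.64921
T̂_Kenji = 0.721(73.0) + 0.279(63.29) = 70.29091
Difference = 83.64921 − 70.29091 = 13.35830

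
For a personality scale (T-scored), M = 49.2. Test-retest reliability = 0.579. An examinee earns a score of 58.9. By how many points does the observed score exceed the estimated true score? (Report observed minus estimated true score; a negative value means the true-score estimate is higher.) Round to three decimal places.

4.084

T̂ = 0.579(58.9) + 0.421(49.2) = 34.1031 + 20.7132 = 54.81630 → 54.8163
X − T̂ = 58.9 − 54.8163 = 4.0837 → 4.084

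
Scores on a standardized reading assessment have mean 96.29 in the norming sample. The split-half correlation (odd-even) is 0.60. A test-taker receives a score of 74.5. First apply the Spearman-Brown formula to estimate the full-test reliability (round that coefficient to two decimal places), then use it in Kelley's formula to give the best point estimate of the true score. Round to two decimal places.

Spearman-Brown: ρ = 2r/(1 + r) = 2(0.60)/(1 + 0.60) = 1.200/1.60 = 0.7500 → 0.75
Kelley's formula gives T̂ = 0.75·74.5 + 0.25·96.29 = 55.875 + 24.0725 = 79.948.

79.95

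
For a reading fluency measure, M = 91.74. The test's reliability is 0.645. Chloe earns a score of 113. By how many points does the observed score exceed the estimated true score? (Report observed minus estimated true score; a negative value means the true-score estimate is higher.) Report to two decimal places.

7.55

T̂ = 0.645(113) + 0.355(91.74) = 72.885 + 32.56770 = 105.4527 → 105.453
X − T̂ = 113 − 105.453 = 7.547 → 7.55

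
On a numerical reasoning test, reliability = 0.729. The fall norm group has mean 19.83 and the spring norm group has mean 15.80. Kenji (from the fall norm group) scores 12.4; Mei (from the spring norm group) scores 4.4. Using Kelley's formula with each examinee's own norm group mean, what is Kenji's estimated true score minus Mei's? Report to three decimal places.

6.924

T̂_Kenji = 0.729(12.4) + 0.271(19.83) = 14.41353
T̂_Mei = 0.729(4.4) + 0.271(15.80) = 7.48940
Difference = 14.41353 − 7.48940 = 6.92413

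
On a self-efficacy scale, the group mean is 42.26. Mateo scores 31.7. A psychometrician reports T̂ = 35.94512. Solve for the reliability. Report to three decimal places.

T̂ = ρX + (1 − ρ)μ  ⇒  T̂ − μ = ρ(X − μ)
ρ = (T̂ − μ)/(X − μ) = (35.94512 − 42.26) / (31.7 − 42.26) = -6.31488 / -10.56 = 0.59800

0.598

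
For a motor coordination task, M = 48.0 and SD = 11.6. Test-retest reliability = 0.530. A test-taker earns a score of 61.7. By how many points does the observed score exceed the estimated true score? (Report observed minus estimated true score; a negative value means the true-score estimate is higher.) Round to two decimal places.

Regress the observed score toward the mean by the unreliability: T̂ = 0.530·61.7 + 0.470·48.0 = 32.7010 + 22.5600 = 55.2610.
X − T̂ = 61.7 − 55.261 = 6.439 → 6.44

6.44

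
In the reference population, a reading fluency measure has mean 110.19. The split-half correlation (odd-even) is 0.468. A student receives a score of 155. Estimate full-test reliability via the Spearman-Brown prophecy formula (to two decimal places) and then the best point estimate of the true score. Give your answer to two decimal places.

138.87

Spearman-Brown: ρ = 2r/(1 + r) = 2(0.468)/(1 + 0.468) = 0.9360/1.468 = 0.6376 → 0.64
T̂ = 0.64(155) + 0.36(110.19) = 99.20 + 39.6684 = 138.868 → 138.87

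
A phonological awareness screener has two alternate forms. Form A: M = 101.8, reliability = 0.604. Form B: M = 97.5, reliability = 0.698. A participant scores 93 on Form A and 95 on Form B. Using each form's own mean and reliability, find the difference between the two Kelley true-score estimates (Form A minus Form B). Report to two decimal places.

T̂_A = 0.604(93) + 0.396(101.8) = 96.4848
T̂_B = 0.698(95) + 0.302(97.5) = 95.7550
T̂_A − T̂_B = 0.7298

0.73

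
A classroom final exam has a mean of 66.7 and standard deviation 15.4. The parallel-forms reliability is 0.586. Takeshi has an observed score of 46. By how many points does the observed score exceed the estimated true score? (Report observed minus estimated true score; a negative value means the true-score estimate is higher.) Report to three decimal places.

Regress the observed score toward the mean by the unreliability: T̂ = 0.586·46 + 0.414·66.7 = 26.956 + 27.6138 = 54.56980.
X − T̂ = 46 − 54.5698 = -8.5698 → -8.570

-8.570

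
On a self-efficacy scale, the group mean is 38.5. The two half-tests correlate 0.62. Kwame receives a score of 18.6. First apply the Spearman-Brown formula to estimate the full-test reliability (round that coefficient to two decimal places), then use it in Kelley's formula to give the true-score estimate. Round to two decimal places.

23.18

Spearman-Brown: ρ = 2r/(1 + r) = 2(0.62)/(1 + 0.62) = 1.240/1.62 = 0.7654 → 0.77
Kelley's formula gives T̂ = 0.77·18.6 + 0.23·38.5 = 14.322 + 8.855 = 23.177.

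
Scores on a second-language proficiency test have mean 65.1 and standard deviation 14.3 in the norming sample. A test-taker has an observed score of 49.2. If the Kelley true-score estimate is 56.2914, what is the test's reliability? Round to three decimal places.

T̂ = ρX + (1 − ρ)μ  ⇒  T̂ − μ = ρ(X − μ)
ρ = (T̂ − μ)/(X − μ) = (56.2914 − 65.1) / (49.2 − 65.1) = -8.8086 / -15.9 = 0.55400

0.554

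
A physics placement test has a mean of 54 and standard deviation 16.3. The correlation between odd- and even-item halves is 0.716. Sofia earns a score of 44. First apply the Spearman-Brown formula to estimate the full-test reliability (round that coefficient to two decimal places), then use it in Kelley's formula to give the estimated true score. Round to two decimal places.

Spearman-Brown: ρ = 2r/(1 + r) = 2(0.716)/(1 + 0.716) = 1.4320/1.716 = 0.8345 → 0.83
Kelley's formula gives T̂ = 0.83·44 + 0.17·54 = 36.52 + 9.18 = 45.700.

45.70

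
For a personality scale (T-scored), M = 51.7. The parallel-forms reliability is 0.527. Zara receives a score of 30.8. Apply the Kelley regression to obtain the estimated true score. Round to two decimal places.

T̂ = 0.527(30.8) + 0.473(51.7) = 16.2316 + 24.4541 = 40.686 → 40.69

40.69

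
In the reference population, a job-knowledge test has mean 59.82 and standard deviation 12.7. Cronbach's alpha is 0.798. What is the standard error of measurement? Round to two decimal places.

SEM = SD · √(1 − ρ) = 12.7 × √0.202 = 12.7 × 0.4494 = 5.708

5.71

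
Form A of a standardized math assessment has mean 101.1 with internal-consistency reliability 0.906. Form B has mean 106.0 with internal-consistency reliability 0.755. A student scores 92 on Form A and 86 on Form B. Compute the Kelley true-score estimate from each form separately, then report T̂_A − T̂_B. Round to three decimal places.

T̂_A = 0.906(92) + 0.094(101.1) = 92.85540
T̂_B = 0.755(86) + 0.245(106.0) = 90.90000
T̂_A − T̂_B = 1.95540

1.955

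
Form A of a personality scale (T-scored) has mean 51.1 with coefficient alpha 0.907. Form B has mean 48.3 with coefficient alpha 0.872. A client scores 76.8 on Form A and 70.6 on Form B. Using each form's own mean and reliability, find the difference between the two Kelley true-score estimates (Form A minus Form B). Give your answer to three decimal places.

T̂_A = 0.907(76.8) + 0.093(51.1) = 74.40990
T̂_B = 0.872(70.6) + 0.128(48.3) = 67.74560
T̂_A − T̂_B = 6.66430

6.664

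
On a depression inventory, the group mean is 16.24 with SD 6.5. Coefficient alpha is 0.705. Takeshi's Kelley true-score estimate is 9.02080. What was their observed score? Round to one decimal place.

T̂ = ρX + (1 − ρ)μ  ⇒  X = (T̂ − (1 − ρ)μ) / ρ
X = (9.02080 − 0.295 × 16.24) / 0.705 = (9.02080 − 4.79080) / 0.705 = 4.23000 / 0.705 = 6.000

6.0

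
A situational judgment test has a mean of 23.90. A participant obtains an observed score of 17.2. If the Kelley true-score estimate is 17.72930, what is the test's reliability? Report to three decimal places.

T̂ = ρX + (1 − ρ)μ  ⇒  T̂ − μ = ρ(X − μ)
ρ = (T̂ − μ)/(X − μ) = (17.72930 − 23.90) / (17.2 − 23.90) = -6.17070 / -6.70 = 0.92100

0.921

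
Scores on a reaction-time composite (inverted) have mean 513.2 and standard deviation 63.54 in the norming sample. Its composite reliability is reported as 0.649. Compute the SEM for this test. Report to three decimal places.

SEM = SD · √(1 − ρ) = 63.54 × √0.351 = 63.54 × 0.5925 = 37.6444

37.644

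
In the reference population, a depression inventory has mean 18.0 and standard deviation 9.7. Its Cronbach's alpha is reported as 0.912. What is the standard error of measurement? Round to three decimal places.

2.877

SEM = SD · √(1 − ρ) = 9.7 × √0.088 = 9.7 × 0.2966 = 2.8775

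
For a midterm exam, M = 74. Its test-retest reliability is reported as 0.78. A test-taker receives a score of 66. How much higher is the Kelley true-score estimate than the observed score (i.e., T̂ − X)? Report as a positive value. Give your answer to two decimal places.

Regress the observed score toward the mean by the unreliability: T̂ = 0.78·66 + 0.22·74 = 51.48 + 16.28 = 67.7600.
T̂ − X = 67.760 − 66 = 1.760 → 1.76

1.76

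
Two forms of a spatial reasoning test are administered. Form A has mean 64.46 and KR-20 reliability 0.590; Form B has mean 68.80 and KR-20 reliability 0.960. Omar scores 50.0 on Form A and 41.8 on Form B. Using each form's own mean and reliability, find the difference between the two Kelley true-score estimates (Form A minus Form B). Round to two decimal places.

13.05

T̂_A = 0.590(50.0) + 0.410(64.46) = 55.9286
T̂_B = 0.960(41.8) + 0.040(68.80) = 42.8800
T̂_A − T̂_B = 13.0486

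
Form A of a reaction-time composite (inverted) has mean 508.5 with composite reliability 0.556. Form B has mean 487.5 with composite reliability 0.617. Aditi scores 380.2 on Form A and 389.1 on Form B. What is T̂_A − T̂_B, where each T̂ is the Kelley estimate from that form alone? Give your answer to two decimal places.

10.38

T̂_A = 0.556(380.2) + 0.444(508.5) = 437.1652
T̂_B = 0.617(389.1) + 0.383(487.5) = 426.7872
T̂_A − T̂_B = 10.3780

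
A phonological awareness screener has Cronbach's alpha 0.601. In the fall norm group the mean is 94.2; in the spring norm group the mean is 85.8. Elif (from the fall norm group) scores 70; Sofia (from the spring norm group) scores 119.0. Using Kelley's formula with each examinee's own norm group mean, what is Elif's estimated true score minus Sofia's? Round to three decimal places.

-26.097

T̂_Elif = 0.601(70) + 0.399(94.2) = 79.65580
T̂_Sofia = 0.601(119.0) + 0.399(85.8) = 105.75320
Difference = 79.65580 − 105.75320 = -26.09740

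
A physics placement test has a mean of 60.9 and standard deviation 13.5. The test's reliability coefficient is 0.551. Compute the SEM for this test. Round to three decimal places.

SEM = SD · √(1 − ρ) = 13.5 × √0.449 = 13.5 × 0.6701 = 9.0460

9.046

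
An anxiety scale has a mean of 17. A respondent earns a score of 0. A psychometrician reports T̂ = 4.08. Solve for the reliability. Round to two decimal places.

0.76

T̂ = ρX + (1 − ρ)μ  ⇒  T̂ − μ = ρ(X − μ)
ρ = (T̂ − μ)/(X − μ) = (4.08 − 17) / (0 − 17) = -12.92 / -17.0 = 0.7600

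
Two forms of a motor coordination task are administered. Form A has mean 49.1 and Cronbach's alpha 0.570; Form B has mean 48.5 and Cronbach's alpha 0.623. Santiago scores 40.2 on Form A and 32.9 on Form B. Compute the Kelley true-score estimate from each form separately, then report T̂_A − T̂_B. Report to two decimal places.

T̂_A = 0.570(40.2) + 0.430(49.1) = 44.0270
T̂_B = 0.623(32.9) + 0.377(48.5) = 38.7812
T̂_A − T̂_B = 5.2458

5.25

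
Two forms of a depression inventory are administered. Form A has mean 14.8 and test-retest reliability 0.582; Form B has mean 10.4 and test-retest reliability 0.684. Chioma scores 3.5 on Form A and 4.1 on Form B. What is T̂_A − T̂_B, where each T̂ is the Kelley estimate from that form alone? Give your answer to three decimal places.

T̂_A = 0.582(3.5) + 0.418(14.8) = 8.22340
T̂_B = 0.684(4.1) + 0.316(10.4) = 6.09080
T̂_A − T̂_B = 2.13260

2.133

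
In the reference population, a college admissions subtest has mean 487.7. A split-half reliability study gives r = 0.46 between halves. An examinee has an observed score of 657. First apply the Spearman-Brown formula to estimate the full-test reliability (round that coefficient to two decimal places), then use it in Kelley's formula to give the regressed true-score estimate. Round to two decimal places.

Spearman-Brown: ρ = 2r/(1 + r) = 2(0.46)/(1 + 0.46) = 0.920/1.46 = 0.6301 → 0.63
T̂ = 0.63(657) + 0.37(487.7) = 413.91 + 180.449 = 594.359 → 594.36

594.36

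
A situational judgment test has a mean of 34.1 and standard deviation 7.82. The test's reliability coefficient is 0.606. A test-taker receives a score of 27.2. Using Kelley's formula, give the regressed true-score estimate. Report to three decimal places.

T̂ = 0.606(27.2) + 0.394(34.1) = 16.4832 + 13.4354 = 29.9186 → 29.919

29.919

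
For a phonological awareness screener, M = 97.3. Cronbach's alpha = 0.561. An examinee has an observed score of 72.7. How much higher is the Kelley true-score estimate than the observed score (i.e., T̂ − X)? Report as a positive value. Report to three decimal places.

10.799

T̂ = ρX + (1 − ρ)μ
  = 0.561 × 72.7 + 0.439 × 97.3
  = 40.7847 + 42.7147
  = 83.49940
  ≈ 83.4994
T̂ − X = 83.4994 − 72.7 = 10.7994 → 10.799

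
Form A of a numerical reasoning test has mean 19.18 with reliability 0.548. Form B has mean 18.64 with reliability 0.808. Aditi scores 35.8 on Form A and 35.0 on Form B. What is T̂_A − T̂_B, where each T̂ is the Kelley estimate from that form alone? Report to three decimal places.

T̂_A = 0.548(35.8) + 0.452(19.18) = 28.28776
T̂_B = 0.808(35.0) + 0.192(18.64) = 31.85888
T̂_A − T̂_B = -3.57112

-3.571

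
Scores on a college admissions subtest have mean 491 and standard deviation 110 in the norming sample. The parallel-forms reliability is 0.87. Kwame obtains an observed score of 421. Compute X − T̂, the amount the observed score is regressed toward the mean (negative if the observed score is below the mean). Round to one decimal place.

T̂ = 0.87(421) + 0.13(491) = 366.27 + 63.83 = 430.100 → 430.10
X − T̂ = 421 − 430.10 = -9.10 → -9.1

-9.1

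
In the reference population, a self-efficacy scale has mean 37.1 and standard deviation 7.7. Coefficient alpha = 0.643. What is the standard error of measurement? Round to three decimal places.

4.601

SEM = SD · √(1 − ρ) = 7.7 × √0.357 = 7.7 × 0.5975 = 4.6007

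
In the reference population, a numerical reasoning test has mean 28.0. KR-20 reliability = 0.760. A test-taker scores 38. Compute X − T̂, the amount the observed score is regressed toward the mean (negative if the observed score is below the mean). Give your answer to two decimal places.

Regress the observed score toward the mean by the unreliability: T̂ = 0.760·38 + 0.240·28.0 = 28.880 + 6.7200 = 35.6000.
X − T̂ = 38 − 35.600 = 2.400 → 2.40

2.40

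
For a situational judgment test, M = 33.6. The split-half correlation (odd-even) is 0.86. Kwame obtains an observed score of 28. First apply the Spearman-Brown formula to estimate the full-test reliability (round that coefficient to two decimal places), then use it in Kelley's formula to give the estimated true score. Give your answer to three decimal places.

Spearman-Brown: ρ = 2r/(1 + r) = 2(0.86)/(1 + 0.86) = 1.720/1.86 = 0.9247 → 0.92
T̂ = 0.92(28) + 0.08(33.6) = 25.76 + 2.688 = 28.4480 → 28.448

28.448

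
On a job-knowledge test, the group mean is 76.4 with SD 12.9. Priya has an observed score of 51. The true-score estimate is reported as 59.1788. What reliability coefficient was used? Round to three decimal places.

T̂ = ρX + (1 − ρ)μ  ⇒  T̂ − μ = ρ(X − μ)
ρ = (T̂ − μ)/(X − μ) = (59.1788 − 76.4) / (51 − 76.4) = -17.2212 / -25.4 = 0.67800

0.678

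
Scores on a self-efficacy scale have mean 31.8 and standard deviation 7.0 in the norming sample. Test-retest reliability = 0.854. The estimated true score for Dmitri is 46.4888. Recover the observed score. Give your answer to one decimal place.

49.0

T̂ = ρX + (1 − ρ)μ  ⇒  X = (T̂ − (1 − ρ)μ) / ρ
X = (46.4888 − 0.146 × 31.8) / 0.854 = (46.4888 − 4.6428) / 0.854 = 41.8460 / 0.854 = 49.000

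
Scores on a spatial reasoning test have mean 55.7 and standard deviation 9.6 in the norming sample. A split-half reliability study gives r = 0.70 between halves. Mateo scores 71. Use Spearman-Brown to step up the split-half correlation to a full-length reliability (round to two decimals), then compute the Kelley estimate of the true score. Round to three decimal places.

Spearman-Brown: ρ = 2r/(1 + r) = 2(0.70)/(1 + 0.70) = 1.400/1.70 = 0.8235 → 0.82
T̂ = 0.82(71) + 0.18(55.7) = 58.22 + 10.026 = 68.2460 → 68.246

68.246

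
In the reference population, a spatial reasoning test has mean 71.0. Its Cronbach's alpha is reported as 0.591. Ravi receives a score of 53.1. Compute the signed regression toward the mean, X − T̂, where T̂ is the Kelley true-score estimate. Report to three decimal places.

-7.321

T̂ = ρX + (1 − ρ)μ
  = 0.591 × 53.1 + 0.409 × 71.0
  = 31.3821 + 29.0390
  = 60.42110
  ≈ 60.4211
X − T̂ = 53.1 − 60.4211 = -7.3211 → -7.321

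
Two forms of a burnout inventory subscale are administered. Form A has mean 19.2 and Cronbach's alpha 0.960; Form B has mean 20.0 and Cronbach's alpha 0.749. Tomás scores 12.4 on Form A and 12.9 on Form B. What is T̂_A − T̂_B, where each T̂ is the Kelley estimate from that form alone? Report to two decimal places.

-2.01

T̂_A = 0.960(12.4) + 0.040(19.2) = 12.6720
T̂_B = 0.749(12.9) + 0.251(20.0) = 14.6821
T̂_A − T̂_B = -2.0101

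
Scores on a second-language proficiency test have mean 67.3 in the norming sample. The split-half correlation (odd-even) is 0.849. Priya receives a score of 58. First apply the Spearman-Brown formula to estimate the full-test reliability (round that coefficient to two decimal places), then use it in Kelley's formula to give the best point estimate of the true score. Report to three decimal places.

Spearman-Brown: ρ = 2r/(1 + r) = 2(0.849)/(1 + 0.849) = 1.6980/1.849 = 0.9183 → 0.92
Weight the observed score by reliability and the mean by (1 − reliability): T̂ = 0.92·58 + 0.08·67.3 = 53.36 + 5.384 = 58.7440.

58.744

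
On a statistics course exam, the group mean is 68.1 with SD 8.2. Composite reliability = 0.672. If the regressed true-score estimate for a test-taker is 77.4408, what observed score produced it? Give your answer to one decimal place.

82.0

T̂ = ρX + (1 − ρ)μ  ⇒  X = (T̂ − (1 − ρ)μ) / ρ
X = (77.4408 − 0.328 × 68.1) / 0.672 = (77.4408 − 22.3368) / 0.672 = 55.1040 / 0.672 = 82.000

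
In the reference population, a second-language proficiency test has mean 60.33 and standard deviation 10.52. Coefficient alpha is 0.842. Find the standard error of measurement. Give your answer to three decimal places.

SEM = SD · √(1 − ρ) = 10.52 × √0.158 = 10.52 × 0.3975 = 4.1816

4.182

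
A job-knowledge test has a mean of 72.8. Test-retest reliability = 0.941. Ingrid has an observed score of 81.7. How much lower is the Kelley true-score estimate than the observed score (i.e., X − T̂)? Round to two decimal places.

T̂ = ρX + (1 − ρ)μ
  = 0.941 × 81.7 + 0.059 × 72.8
  = 76.8797 + 4.2952
  = 81.1749
  ≈ 81.175
X − T̂ = 81.7 − 81.175 = 0.525 → 0.53

0.53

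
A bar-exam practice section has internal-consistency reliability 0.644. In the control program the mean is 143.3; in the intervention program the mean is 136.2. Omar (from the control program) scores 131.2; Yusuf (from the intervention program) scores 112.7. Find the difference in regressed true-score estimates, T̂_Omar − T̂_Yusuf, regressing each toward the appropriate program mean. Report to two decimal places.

14.44

T̂_Omar = 0.644(131.2) + 0.356(143.3) = 135.5076
T̂_Yusuf = 0.644(112.7) + 0.356(136.2) = 121.0660
Difference = 135.5076 − 121.0660 = 14.4416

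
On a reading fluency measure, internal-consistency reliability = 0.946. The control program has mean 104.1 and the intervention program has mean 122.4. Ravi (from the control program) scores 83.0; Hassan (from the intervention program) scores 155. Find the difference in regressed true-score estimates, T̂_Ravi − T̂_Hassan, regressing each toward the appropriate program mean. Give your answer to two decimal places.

-69.10

T̂_Ravi = 0.946(83.0) + 0.054(104.1) = 84.1394
T̂_Hassan = 0.946(155) + 0.054(122.4) = 153.2396
Difference = 84.1394 − 153.2396 = -69.1002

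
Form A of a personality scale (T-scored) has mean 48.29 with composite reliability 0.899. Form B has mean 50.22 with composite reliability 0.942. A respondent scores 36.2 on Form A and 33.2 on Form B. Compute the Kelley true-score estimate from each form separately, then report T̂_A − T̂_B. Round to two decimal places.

3.23

T̂_A = 0.899(36.2) + 0.101(48.29) = 37.4211
T̂_B = 0.942(33.2) + 0.058(50.22) = 34.1872
T̂_A − T̂_B = 3.2339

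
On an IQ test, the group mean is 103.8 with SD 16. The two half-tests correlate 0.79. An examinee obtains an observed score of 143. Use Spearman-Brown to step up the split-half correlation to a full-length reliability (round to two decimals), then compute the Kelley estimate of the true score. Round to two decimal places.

Spearman-Brown: ρ = 2r/(1 + r) = 2(0.79)/(1 + 0.79) = 1.580/1.79 = 0.8827 → 0.88
T̂ = ρX + (1 − ρ)μ
  = 0.88 × 143 + 0.12 × 103.8
  = 125.84 + 12.456
  = 138.296
  ≈ 138.30

138.30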